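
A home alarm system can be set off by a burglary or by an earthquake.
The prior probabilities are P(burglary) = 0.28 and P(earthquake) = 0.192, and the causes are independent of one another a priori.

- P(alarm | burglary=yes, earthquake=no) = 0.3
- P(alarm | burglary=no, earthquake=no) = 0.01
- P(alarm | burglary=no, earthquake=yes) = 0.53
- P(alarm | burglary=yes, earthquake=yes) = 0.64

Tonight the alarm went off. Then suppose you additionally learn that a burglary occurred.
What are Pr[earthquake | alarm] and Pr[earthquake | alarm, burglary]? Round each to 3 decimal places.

Numerator (weight on configurations with earthquake): 0.073267 + 0.034406 = 0.107673
The normalizing constant is 0.01*0.72*0.808 + 0.53*0.72*0.192 + 0.3*0.28*0.808 + 0.64*0.28*0.192 = 0.181363
Posterior = 0.107673 / 0.181363 ≈ 0.594

Now also conditioning on burglary=true:
P(alarm | burglary) = 0.3*0.808 + 0.64*0.192 = 0.242400 + 0.122880 = 0.365280
Restricting to configurations with earthquake present: 0.64*0.192 = 0.122880.
P(earthquake | alarm, burglary) = 0.122880 / 0.365280 ≈ 0.336
The drop from 0.594 to 0.336 is the explaining-away (discounting) effect.

Pr[earthquake | alarm] ≈ 0.594; Pr[earthquake | alarm, burglary] ≈ 0.336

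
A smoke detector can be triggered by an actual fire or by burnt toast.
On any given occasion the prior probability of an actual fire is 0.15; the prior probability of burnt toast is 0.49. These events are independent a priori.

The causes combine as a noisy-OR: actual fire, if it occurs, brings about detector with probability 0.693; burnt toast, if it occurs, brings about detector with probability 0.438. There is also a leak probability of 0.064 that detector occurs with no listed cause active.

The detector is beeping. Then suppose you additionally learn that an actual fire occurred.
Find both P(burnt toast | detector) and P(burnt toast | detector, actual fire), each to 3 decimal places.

Under noisy-OR, P(detector | causes) = 1 − (1−0.064)·∏(1−qᵢ) over the active causes.
For the numerator, keep only burnt toast=true terms: 0.197408 + 0.061630 = 0.259038
The normalizing constant is 0.064*0.85*0.51 + 0.473968*0.85*0.49 + 0.712648*0.15*0.51 + 0.838508*0.15*0.49 = 0.341300
P(burnt toast | detector) = 0.259038/0.341300 ≈ 0.759

Now also conditioning on actual fire=true:
Enumerate both values of burnt toast and weight by the priors:
  P(detector | actual fire) = 0.712648·0.51 + 0.838508·0.49
        = 0.363450 + 0.410869 = 0.774319
The terms with burnt toast present sum to 0.410869, so
  P(burnt toast | detector, actual fire) = 0.410869 / 0.774319 ≈ 0.531
Conditioning on actual fire lowers the posterior on burnt toast: the classic explaining-away effect in a common-effect structure.

P(burnt toast | detector) ≈ 0.759; P(burnt toast | detector, actual fire) ≈ 0.531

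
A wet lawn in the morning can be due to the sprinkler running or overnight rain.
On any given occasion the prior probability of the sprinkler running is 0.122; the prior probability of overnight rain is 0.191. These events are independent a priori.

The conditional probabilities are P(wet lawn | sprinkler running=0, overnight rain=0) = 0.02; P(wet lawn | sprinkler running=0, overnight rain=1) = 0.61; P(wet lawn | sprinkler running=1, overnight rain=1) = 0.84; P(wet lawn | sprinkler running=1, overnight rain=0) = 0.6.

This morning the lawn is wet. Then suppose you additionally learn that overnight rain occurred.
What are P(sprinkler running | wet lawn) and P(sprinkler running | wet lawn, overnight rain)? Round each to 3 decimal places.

P(sprinkler running | wet lawn) ≈ 0.403; P(sprinkler running | wet lawn, overnight rain) ≈ 0.161

P(wet lawn) = 0.02*0.878*0.809 + 0.61*0.878*0.191 + 0.6*0.122*0.809 + 0.84*0.122*0.191 = 0.014206 + 0.102296 + 0.059219 + 0.019574 = 0.195295
Restricting to configurations with sprinkler running present: 0.059219 + 0.019574 = 0.078793.
Hence the posterior is 0.078793/0.195295 ≈ 0.403.

Now condition on the additional information:
Enumerate both values of sprinkler running and weight by the priors:
  P(wet lawn | overnight rain) = 0.61×0.878 + 0.84×0.122
        = 0.535580 + 0.102480 = 0.638060
Configurations with sprinkler running contribute 0.102480, so
  P(sprinkler running | wet lawn, overnight rain) = 0.102480 / 0.638060 ≈ 0.161
This is intercausal reasoning (explaining away): once overnight rain accounts for the wet lawn, sprinkler running becomes less likely.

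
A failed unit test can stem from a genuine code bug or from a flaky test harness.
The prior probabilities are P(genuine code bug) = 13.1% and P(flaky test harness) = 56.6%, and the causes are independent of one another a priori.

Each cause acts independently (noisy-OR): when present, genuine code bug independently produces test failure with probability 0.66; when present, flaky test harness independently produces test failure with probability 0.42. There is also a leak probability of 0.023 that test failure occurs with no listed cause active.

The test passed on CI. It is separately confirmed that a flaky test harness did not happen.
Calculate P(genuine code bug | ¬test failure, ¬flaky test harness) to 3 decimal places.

P(genuine code bug | ¬test failure, ¬flaky test harness) ≈ 0.049

Under noisy-OR, P(test failure | causes) = 1 − (1−0.023)·∏(1−qᵢ) over the active causes.
Weight on genuine code bug=true, given the evidence: 0.33218×0.131 = 0.043516
The normalizing constant is 0.977×0.869 + 0.33218×0.131 = 0.892529
P(genuine code bug | ¬test failure, ¬flaky test harness) = 0.043516/0.892529 ≈ 0.049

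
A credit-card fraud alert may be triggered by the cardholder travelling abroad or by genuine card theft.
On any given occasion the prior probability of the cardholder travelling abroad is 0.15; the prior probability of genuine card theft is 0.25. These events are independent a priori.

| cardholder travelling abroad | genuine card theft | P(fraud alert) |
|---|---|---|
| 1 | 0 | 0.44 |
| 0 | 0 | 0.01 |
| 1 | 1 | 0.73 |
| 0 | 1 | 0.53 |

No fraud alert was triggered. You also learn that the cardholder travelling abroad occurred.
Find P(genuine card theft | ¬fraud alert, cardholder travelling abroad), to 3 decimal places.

P(genuine card theft | ¬fraud alert, cardholder travelling abroad) ≈ 0.138

P(¬fraud alert | cardholder travelling abroad) = 0.56·0.75 + 0.27·0.25 = 0.420000 + 0.067500 = 0.487500
The genuine card theft-present share is 0.27·0.25 = 0.067500.
P(genuine card theft | ¬fraud alert, cardholder travelling abroad) = 0.067500 / 0.487500 ≈ 0.138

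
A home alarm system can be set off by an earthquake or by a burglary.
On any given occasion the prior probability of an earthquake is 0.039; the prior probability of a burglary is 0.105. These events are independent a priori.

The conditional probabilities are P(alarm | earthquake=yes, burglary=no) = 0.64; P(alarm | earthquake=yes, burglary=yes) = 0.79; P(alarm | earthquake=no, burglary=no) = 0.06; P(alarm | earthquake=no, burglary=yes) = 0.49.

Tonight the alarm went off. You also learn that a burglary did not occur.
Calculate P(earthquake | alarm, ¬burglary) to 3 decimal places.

P(earthquake | alarm, ¬burglary) ≈ 0.302

For the numerator, keep only earthquake=true terms: 0.64·0.039 = 0.024960
The normalizing constant is 0.06·0.961 + 0.64·0.039 = 0.082620
Posterior = 0.024960 / 0.082620 ≈ 0.302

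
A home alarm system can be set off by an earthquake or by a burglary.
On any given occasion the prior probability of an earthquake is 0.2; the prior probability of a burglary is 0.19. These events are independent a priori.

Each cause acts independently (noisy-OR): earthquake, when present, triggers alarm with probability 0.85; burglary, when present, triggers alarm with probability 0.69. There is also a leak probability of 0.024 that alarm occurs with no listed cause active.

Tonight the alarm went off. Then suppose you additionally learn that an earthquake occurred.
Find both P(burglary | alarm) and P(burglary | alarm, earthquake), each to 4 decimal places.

Under noisy-OR, P(alarm | causes) = 1 − (1−0.024)·∏(1−qᵢ) over the active causes.
By total probability over the 4 (earthquake, burglary) configurations:
  P(alarm) = 0.024*0.8*0.81 + 0.69744*0.8*0.19 + 0.8536*0.2*0.81 + 0.954616*0.2*0.19
        = 0.015552 + 0.106011 + 0.138283 + 0.036275 = 0.296121
Configurations with burglary contribute 0.142286, so
  P(burglary | alarm) = 0.142286 / 0.296121 ≈ 0.4805

Now condition on the additional information:
Weight on burglary=true, given the evidence: 0.954616×0.19 = 0.181377
The normalizing constant is 0.8536×0.81 + 0.954616×0.19 = 0.872793
Posterior = 0.181377 / 0.872793 ≈ 0.2078
The drop from 0.4805 to 0.2078 is the explaining-away (discounting) effect.

P(burglary | alarm) ≈ 0.4805; P(burglary | alarm, earthquake) ≈ 0.2078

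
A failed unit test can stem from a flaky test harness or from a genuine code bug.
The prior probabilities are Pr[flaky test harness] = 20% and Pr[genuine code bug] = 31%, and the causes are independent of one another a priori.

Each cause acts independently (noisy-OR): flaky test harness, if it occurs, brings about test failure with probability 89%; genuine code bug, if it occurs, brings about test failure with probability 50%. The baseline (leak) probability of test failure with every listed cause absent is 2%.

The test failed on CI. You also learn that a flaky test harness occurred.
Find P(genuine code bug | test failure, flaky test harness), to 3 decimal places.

Under noisy-OR, P(test failure | causes) = 1 − (1−0.02)·∏(1−qᵢ) over the active causes.
Numerator (weight on configurations with genuine code bug): 0.9461×0.31 = 0.293291
The normalizing constant is 0.8922×0.69 + 0.9461×0.31 = 0.908909
Posterior = 0.293291 / 0.908909 ≈ 0.323

P(genuine code bug | test failure, flaky test harness) ≈ 0.323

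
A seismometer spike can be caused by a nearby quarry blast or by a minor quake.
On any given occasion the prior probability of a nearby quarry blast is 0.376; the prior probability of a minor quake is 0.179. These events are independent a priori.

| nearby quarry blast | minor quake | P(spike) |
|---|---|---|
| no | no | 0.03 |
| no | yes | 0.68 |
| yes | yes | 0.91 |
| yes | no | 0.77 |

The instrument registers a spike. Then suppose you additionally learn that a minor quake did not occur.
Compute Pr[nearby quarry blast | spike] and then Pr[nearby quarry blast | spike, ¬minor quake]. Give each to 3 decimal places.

Pr[nearby quarry blast | spike] ≈ 0.766; Pr[nearby quarry blast | spike, ¬minor quake] ≈ 0.939

For the numerator, keep only nearby quarry blast=true terms: 0.237696 + 0.061247 = 0.298943
Denominator P(spike): 0.03×0.624×0.821 + 0.68×0.624×0.179 + 0.77×0.376×0.821 + 0.91×0.376×0.179 = 0.390265
P(nearby quarry blast | spike) = 0.298943/0.390265 ≈ 0.766

With the extra evidence:
Enumerate both values of nearby quarry blast and weight by the priors:
  P(spike | ¬minor quake) = 0.03×0.624 + 0.77×0.376
        = 0.018720 + 0.289520 = 0.308240
Configurations with nearby quarry blast contribute 0.289520, so
  P(nearby quarry blast | spike, ¬minor quake) = 0.289520 / 0.308240 ≈ 0.939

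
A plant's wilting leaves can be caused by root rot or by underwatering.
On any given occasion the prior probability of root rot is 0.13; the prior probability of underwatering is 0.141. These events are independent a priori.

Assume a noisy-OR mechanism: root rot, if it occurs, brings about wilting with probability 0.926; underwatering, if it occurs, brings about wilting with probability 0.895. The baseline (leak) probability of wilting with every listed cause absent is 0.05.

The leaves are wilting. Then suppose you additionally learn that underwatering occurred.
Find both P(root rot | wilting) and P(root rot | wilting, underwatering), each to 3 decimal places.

P(root rot | wilting) ≈ 0.452; P(root rot | wilting, underwatering) ≈ 0.141

Under noisy-OR, P(wilting | causes) = 1 − (1−0.05)·∏(1−qᵢ) over the active causes.
For the numerator, keep only root rot=true terms: 0.103820 + 0.018195 = 0.122015
Denominator P(wilting): 0.05×0.87×0.859 + 0.90025×0.87×0.141 + 0.9297×0.13×0.859 + 0.992618×0.13×0.141 = 0.269816
Posterior = 0.122015 / 0.269816 ≈ 0.452

With the extra evidence:
P(wilting | underwatering) = 0.90025*0.87 + 0.992618*0.13 = 0.783218 + 0.129040 = 0.912258
Of this, 0.129040 comes from 0.992618*0.13 (the root rot=true cases).
So P(root rot | wilting, underwatering) = 0.129040/0.912258 ≈ 0.141.
— underwatering explains away the evidence for root rot.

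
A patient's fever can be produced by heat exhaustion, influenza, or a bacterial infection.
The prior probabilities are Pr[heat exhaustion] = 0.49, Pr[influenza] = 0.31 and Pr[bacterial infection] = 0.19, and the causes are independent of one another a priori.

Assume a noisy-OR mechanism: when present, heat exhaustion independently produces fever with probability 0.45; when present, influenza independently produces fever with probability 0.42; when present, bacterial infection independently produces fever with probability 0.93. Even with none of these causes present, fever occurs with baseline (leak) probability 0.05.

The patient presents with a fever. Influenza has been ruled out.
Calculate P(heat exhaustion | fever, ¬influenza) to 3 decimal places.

Under noisy-OR, P(fever | causes) = 1 − (1−0.05)·∏(1−qᵢ) over the active causes.
Sum P(fever|·) weighted by the priors over the 4 (heat exhaustion, bacterial infection) configurations:
  P(fever | ¬influenza) = 0.05×0.51×0.81 + 0.9335×0.51×0.19 + 0.4775×0.49×0.81 + 0.963425×0.49×0.19
        = 0.020655 + 0.090456 + 0.189520 + 0.089695 = 0.390326
The terms with heat exhaustion present sum to 0.279215, so
  P(heat exhaustion | fever, ¬influenza) = 0.279215 / 0.390326 ≈ 0.715

P(heat exhaustion | fever, ¬influenza) ≈ 0.715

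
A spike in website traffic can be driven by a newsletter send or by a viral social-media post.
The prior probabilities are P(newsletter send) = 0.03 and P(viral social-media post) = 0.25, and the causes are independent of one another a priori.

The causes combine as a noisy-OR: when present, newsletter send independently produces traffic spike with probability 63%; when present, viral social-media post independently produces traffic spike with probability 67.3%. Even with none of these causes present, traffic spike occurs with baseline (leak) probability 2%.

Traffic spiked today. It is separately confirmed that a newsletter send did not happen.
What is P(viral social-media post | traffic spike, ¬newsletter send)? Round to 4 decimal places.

P(viral social-media post | traffic spike, ¬newsletter send) ≈ 0.9189

Under noisy-OR, P(traffic spike | causes) = 1 − (1−0.02)·∏(1−qᵢ) over the active causes.
P(traffic spike | ¬newsletter send) = 0.02·0.75 + 0.67954·0.25 = 0.015000 + 0.169885 = 0.184885
The viral social-media post-present share is 0.67954·0.25 = 0.169885.
P(viral social-media post | traffic spike, ¬newsletter send) = 0.169885 / 0.184885 ≈ 0.9189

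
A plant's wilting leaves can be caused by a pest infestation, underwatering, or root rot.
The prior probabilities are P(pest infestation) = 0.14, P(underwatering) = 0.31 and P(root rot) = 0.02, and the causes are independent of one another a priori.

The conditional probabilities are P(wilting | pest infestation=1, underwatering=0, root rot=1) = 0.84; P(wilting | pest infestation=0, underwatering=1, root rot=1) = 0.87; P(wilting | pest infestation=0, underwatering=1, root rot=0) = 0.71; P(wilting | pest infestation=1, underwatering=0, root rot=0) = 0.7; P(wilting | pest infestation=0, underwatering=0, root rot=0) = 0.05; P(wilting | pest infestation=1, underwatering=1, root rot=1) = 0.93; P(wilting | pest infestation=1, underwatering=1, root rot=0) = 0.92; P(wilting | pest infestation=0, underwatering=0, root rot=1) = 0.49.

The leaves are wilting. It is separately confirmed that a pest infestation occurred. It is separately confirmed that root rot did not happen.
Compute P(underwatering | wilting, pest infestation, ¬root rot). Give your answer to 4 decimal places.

P(wilting | pest infestation, ¬root rot) = 0.7×0.69 + 0.92×0.31 = 0.483000 + 0.285200 = 0.768200
The underwatering-present share is 0.92×0.31 = 0.285200.
So P(underwatering | wilting, pest infestation, ¬root rot) = 0.285200/0.768200 ≈ 0.3713.

P(underwatering | wilting, pest infestation, ¬root rot) ≈ 0.3713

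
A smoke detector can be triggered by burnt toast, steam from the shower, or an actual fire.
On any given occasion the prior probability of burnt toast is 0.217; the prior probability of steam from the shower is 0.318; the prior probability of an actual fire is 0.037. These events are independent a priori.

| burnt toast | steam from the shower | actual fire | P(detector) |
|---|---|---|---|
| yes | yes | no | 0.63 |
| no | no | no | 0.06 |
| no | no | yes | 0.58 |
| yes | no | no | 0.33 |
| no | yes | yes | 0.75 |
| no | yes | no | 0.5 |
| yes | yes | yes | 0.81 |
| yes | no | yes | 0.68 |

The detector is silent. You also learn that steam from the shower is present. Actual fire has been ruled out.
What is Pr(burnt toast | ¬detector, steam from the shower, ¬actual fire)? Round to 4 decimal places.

Pr(burnt toast | ¬detector, steam from the shower, ¬actual fire) ≈ 0.1702

P(¬detector | steam from the shower, ¬actual fire) = 0.5·0.783 + 0.37·0.217 = 0.391500 + 0.080290 = 0.471790
The burnt toast-present share is 0.37·0.217 = 0.080290.
P(burnt toast | ¬detector, steam from the shower, ¬actual fire) = 0.080290 / 0.471790 ≈ 0.1702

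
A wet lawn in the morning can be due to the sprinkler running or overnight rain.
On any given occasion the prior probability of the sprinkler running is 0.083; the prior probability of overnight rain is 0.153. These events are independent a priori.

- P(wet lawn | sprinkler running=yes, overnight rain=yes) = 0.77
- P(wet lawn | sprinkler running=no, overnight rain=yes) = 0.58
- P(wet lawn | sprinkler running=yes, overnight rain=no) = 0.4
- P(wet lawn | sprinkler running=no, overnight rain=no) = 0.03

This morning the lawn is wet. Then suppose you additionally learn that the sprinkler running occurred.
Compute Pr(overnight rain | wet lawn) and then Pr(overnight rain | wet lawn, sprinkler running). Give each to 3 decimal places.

Pr(overnight rain | wet lawn) ≈ 0.639; Pr(overnight rain | wet lawn, sprinkler running) ≈ 0.258

P(wet lawn) = 0.03×0.917×0.847 + 0.58×0.917×0.153 + 0.4×0.083×0.847 + 0.77×0.083×0.153 = 0.023301 + 0.081375 + 0.028120 + 0.009778 = 0.142574
Of this, 0.091153 comes from 0.081375 + 0.009778 (the overnight rain=true cases).
P(overnight rain | wet lawn) = 0.091153 / 0.142574 ≈ 0.639

With the extra evidence:
P(wet lawn | sprinkler running) = 0.4·0.847 + 0.77·0.153 = 0.338800 + 0.117810 = 0.456610
Of this, 0.117810 comes from 0.77·0.153 (the overnight rain=true cases).
Hence the posterior is 0.117810/0.456610 ≈ 0.258.
The drop from 0.639 to 0.258 is the explaining-away (discounting) effect.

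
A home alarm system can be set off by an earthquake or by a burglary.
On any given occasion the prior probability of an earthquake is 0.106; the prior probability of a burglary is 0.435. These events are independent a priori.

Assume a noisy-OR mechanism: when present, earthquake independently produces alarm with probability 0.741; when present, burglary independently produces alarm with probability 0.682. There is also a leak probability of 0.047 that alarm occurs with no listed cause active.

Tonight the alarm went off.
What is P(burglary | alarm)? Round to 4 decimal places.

Under noisy-OR, P(alarm | causes) = 1 − (1−0.047)·∏(1−qᵢ) over the active causes.
Enumerate the 4 (earthquake, burglary) configurations and weight by the priors:
  P(alarm) = 0.047·0.894·0.565 + 0.696946·0.894·0.435 + 0.753173·0.106·0.565 + 0.921509·0.106·0.435
        = 0.023740 + 0.271035 + 0.045108 + 0.042491 = 0.382374
Configurations with burglary contribute 0.313526, so
  P(burglary | alarm) = 0.313526 / 0.382374 ≈ 0.8199

P(burglary | alarm) ≈ 0.8199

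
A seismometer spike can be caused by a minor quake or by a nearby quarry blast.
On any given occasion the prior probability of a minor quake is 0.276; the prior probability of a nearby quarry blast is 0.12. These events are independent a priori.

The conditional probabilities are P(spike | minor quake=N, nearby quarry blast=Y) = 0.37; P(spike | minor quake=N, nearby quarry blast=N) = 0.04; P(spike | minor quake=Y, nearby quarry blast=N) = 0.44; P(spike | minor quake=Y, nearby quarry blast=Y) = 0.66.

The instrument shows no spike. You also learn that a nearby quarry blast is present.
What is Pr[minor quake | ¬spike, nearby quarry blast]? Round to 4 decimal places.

Pr[minor quake | ¬spike, nearby quarry blast] ≈ 0.1706

For the numerator, keep only minor quake=true terms: 0.34·0.276 = 0.093840
Normalizer over all consistent configurations: 0.63·0.724 + 0.34·0.276 = 0.549960
Posterior = 0.093840 / 0.549960 ≈ 0.1706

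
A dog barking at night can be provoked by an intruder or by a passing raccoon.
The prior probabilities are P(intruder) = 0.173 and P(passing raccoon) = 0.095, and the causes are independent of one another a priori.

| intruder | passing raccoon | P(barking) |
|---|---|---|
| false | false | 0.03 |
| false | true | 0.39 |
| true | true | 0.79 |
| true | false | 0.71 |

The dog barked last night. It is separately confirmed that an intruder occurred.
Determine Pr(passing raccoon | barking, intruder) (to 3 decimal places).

P(barking | intruder) = 0.71×0.905 + 0.79×0.095 = 0.642550 + 0.075050 = 0.717600
The passing raccoon-present share is 0.79×0.095 = 0.075050.
P(passing raccoon | barking, intruder) = 0.075050 / 0.717600 ≈ 0.105

Pr(passing raccoon | barking, intruder) ≈ 0.105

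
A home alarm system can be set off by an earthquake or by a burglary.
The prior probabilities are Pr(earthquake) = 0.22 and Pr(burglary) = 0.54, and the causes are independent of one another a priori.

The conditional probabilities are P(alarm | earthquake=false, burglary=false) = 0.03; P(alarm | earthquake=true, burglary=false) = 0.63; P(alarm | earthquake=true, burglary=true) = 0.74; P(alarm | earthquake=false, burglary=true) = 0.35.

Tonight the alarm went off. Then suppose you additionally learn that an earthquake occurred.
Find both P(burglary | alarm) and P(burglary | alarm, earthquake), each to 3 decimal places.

P(burglary | alarm) ≈ 0.759; P(burglary | alarm, earthquake) ≈ 0.580

Weight on burglary=true, given the evidence: 0.147420 + 0.087912 = 0.235332
Denominator P(alarm): 0.03·0.78·0.46 + 0.35·0.78·0.54 + 0.63·0.22·0.46 + 0.74·0.22·0.54 = 0.309852
Posterior = 0.235332 / 0.309852 ≈ 0.759

With the extra evidence:
P(alarm | earthquake) = 0.63·0.46 + 0.74·0.54 = 0.289800 + 0.399600 = 0.689400
Of this, 0.399600 comes from 0.74·0.54 (the burglary=true cases).
P(burglary | alarm, earthquake) = 0.399600 / 0.689400 ≈ 0.580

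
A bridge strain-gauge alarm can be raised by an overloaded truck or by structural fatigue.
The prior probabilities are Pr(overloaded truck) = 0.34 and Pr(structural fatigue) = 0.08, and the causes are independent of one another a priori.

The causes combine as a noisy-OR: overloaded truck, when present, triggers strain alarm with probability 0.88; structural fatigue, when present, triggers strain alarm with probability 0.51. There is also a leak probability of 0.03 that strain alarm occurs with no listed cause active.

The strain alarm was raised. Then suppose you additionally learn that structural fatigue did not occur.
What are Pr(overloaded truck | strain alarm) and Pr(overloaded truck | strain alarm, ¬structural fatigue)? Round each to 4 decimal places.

Pr(overloaded truck | strain alarm) ≈ 0.8680; Pr(overloaded truck | strain alarm, ¬structural fatigue) ≈ 0.9382

Under noisy-OR, P(strain alarm | causes) = 1 − (1−0.03)·∏(1−qᵢ) over the active causes.
Numerator (weight on configurations with overloaded truck): 0.276390 + 0.025649 = 0.302039
Denominator P(strain alarm): 0.03*0.66*0.92 + 0.5247*0.66*0.08 + 0.8836*0.34*0.92 + 0.942964*0.34*0.08 = 0.347959
P(overloaded truck | strain alarm) = 0.302039/0.347959 ≈ 0.8680

Now also conditioning on structural fatigue≠true:
Enumerate both values of overloaded truck and weight by the priors:
  P(strain alarm | ¬structural fatigue) = 0.03*0.66 + 0.8836*0.34
        = 0.019800 + 0.300424 = 0.320224
The terms with overloaded truck present sum to 0.300424, so
  P(overloaded truck | strain alarm, ¬structural fatigue) = 0.300424 / 0.320224 ≈ 0.9382
With structural fatigue excluded, overloaded truck must carry more of the explanatory weight for the strain alarm.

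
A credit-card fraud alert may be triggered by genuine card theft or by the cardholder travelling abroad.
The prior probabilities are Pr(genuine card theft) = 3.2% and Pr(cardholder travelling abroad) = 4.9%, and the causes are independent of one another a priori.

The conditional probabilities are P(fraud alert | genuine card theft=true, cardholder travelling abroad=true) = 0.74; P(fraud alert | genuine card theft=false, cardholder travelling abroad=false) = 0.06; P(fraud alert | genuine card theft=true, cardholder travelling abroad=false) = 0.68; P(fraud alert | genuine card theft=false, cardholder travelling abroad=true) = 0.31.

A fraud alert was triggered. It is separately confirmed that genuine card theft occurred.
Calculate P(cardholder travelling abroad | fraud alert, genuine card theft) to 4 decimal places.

P(cardholder travelling abroad | fraud alert, genuine card theft) ≈ 0.0531

P(fraud alert | genuine card theft) = 0.68×0.951 + 0.74×0.049 = 0.646680 + 0.036260 = 0.682940
Restricting to configurations with cardholder travelling abroad present: 0.74×0.049 = 0.036260.
Hence the posterior is 0.036260/0.682940 ≈ 0.0531.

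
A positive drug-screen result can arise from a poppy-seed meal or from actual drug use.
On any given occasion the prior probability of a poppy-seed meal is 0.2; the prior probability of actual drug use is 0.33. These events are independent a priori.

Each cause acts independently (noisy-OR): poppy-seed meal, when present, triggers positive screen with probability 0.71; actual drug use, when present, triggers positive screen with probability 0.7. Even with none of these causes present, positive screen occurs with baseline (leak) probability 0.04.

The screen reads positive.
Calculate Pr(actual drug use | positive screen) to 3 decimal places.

Under noisy-OR, P(positive screen | causes) = 1 − (1−0.04)·∏(1−qᵢ) over the active causes.
By total probability over the 4 (poppy-seed meal, actual drug use) configurations:
  P(positive screen) = 0.04×0.8×0.67 + 0.712×0.8×0.33 + 0.7216×0.2×0.67 + 0.91648×0.2×0.33
        = 0.021440 + 0.187968 + 0.096694 + 0.060488 = 0.366590
Configurations with actual drug use contribute 0.248456, so
  P(actual drug use | positive screen) = 0.248456 / 0.366590 ≈ 0.678

Pr(actual drug use | positive screen) ≈ 0.678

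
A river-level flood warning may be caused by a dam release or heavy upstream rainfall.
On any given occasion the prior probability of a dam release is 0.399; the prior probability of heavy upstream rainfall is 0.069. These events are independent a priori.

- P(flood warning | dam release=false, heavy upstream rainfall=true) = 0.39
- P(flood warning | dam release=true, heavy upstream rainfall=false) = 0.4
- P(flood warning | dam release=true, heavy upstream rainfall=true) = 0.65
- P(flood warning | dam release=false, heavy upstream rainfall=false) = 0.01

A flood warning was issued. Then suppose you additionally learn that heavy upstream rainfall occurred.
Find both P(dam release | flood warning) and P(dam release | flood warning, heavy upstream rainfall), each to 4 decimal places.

P(dam release | flood warning) ≈ 0.8844; P(dam release | flood warning, heavy upstream rainfall) ≈ 0.5253

P(flood warning) = 0.01*0.601*0.931 + 0.39*0.601*0.069 + 0.4*0.399*0.931 + 0.65*0.399*0.069 = 0.005595 + 0.016173 + 0.148588 + 0.017895 = 0.188251
The dam release-present share is 0.148588 + 0.017895 = 0.166483.
Hence the posterior is 0.166483/0.188251 ≈ 0.8844.

Now also conditioning on heavy upstream rainfall=true:
For the numerator, keep only dam release=true terms: 0.65×0.399 = 0.259350
The normalizing constant is 0.39×0.601 + 0.65×0.399 = 0.493740
Posterior = 0.259350 / 0.493740 ≈ 0.5253
This is intercausal reasoning (explaining away): once heavy upstream rainfall accounts for the flood warning, dam release becomes less likely.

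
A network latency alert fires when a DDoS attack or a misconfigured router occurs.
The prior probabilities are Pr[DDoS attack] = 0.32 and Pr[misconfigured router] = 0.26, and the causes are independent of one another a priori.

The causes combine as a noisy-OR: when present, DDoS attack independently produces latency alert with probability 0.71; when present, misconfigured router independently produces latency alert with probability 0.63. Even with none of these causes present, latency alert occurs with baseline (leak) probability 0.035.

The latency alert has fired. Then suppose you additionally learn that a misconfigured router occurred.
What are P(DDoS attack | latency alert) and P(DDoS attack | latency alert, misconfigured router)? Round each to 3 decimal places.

Under noisy-OR, P(latency alert | causes) = 1 − (1−0.035)·∏(1−qᵢ) over the active causes.
P(latency alert) = 0.035*0.68*0.74 + 0.64295*0.68*0.26 + 0.72015*0.32*0.74 + 0.896455*0.32*0.26 = 0.017612 + 0.113674 + 0.170532 + 0.074585 = 0.376403
Restricting to configurations with DDoS attack present: 0.170532 + 0.074585 = 0.245117.
P(DDoS attack | latency alert) = 0.245117 / 0.376403 ≈ 0.651

With the extra evidence:
Sum P(latency alert|·) weighted by the priors over both values of DDoS attack:
  P(latency alert | misconfigured router) = 0.64295*0.68 + 0.896455*0.32
        = 0.437206 + 0.286866 = 0.724072
Keeping only the DDoS attack-present terms gives 0.286866, so
  P(DDoS attack | latency alert, misconfigured router) = 0.286866 / 0.724072 ≈ 0.396
The drop from 0.651 to 0.396 is the explaining-away (discounting) effect.

P(DDoS attack | latency alert) ≈ 0.651; P(DDoS attack | latency alert, misconfigured router) ≈ 0.396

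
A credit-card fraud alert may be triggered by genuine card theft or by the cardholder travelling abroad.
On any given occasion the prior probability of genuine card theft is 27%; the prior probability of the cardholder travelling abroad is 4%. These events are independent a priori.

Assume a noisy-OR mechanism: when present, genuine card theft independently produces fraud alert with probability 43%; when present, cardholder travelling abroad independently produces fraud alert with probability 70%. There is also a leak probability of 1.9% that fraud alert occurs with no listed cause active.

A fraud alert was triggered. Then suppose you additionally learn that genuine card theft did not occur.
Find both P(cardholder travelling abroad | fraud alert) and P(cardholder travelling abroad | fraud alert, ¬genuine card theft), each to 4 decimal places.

P(cardholder travelling abroad | fraud alert) ≈ 0.1883; P(cardholder travelling abroad | fraud alert, ¬genuine card theft) ≈ 0.6075

Under noisy-OR, P(fraud alert | causes) = 1 − (1−0.019)·∏(1−qᵢ) over the active causes.
Enumerate the 4 (genuine card theft, cardholder travelling abroad) configurations and weight by the priors:
  P(fraud alert) = 0.019*0.73*0.96 + 0.7057*0.73*0.04 + 0.44083*0.27*0.96 + 0.832249*0.27*0.04
        = 0.013315 + 0.020606 + 0.114263 + 0.008988 = 0.157172
The terms with cardholder travelling abroad present sum to 0.029594, so
  P(cardholder travelling abroad | fraud alert) = 0.029594 / 0.157172 ≈ 0.1883

Now also conditioning on genuine card theft≠true:
Weight on cardholder travelling abroad=true, given the evidence: 0.7057×0.04 = 0.028228
Normalizer over all consistent configurations: 0.019×0.96 + 0.7057×0.04 = 0.046468
P(cardholder travelling abroad | fraud alert, ¬genuine card theft) = 0.028228/0.046468 ≈ 0.6075
With genuine card theft excluded, cardholder travelling abroad must carry more of the explanatory weight for the fraud alert.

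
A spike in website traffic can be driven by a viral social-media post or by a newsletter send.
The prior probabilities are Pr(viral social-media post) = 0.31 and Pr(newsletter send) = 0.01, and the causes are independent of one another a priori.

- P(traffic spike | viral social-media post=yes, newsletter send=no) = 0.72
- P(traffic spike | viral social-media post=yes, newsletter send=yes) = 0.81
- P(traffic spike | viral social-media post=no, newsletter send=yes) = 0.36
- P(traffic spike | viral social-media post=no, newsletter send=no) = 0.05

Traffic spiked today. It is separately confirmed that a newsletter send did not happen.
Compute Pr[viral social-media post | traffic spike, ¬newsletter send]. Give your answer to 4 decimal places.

Pr[viral social-media post | traffic spike, ¬newsletter send] ≈ 0.8661

Enumerate both values of viral social-media post and weight by the priors:
  P(traffic spike | ¬newsletter send) = 0.05×0.69 + 0.72×0.31
        = 0.034500 + 0.223200 = 0.257700
The terms with viral social-media post present sum to 0.223200, so
  P(viral social-media post | traffic spike, ¬newsletter send) = 0.223200 / 0.257700 ≈ 0.8661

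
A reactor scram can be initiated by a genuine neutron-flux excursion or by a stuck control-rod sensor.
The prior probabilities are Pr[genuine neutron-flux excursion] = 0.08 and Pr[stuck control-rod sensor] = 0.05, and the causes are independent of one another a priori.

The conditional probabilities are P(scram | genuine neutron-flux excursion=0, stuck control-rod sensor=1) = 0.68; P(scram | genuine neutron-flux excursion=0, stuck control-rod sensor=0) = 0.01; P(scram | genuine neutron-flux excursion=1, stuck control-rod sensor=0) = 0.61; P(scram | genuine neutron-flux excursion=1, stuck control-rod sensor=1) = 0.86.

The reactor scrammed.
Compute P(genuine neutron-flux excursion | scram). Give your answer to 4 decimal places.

For the numerator, keep only genuine neutron-flux excursion=true terms: 0.046360 + 0.003440 = 0.049800
The normalizing constant is 0.01×0.92×0.95 + 0.68×0.92×0.05 + 0.61×0.08×0.95 + 0.86×0.08×0.05 = 0.089820
Posterior = 0.049800 / 0.089820 ≈ 0.5544

P(genuine neutron-flux excursion | scram) ≈ 0.5544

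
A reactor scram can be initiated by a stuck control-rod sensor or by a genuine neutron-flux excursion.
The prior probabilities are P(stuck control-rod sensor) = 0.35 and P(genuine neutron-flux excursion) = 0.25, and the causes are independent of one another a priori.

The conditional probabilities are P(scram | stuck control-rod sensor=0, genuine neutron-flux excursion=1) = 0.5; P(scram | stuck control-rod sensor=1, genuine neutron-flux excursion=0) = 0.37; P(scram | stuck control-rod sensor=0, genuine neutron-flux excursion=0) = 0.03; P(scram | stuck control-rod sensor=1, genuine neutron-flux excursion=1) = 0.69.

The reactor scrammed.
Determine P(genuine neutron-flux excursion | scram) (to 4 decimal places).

For the numerator, keep only genuine neutron-flux excursion=true terms: 0.081250 + 0.060375 = 0.141625
Normalizer over all consistent configurations: 0.03·0.65·0.75 + 0.5·0.65·0.25 + 0.37·0.35·0.75 + 0.69·0.35·0.25 = 0.253375
Posterior = 0.141625 / 0.253375 ≈ 0.5590

P(genuine neutron-flux excursion | scram) ≈ 0.5590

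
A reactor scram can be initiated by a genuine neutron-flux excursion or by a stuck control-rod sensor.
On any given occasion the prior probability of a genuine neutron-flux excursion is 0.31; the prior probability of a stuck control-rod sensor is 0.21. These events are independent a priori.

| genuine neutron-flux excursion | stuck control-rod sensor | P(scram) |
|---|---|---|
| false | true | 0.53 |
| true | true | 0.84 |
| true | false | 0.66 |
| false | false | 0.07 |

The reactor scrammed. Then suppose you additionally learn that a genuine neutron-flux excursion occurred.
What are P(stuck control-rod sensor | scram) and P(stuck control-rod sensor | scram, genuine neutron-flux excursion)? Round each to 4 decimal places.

P(stuck control-rod sensor | scram) ≈ 0.3969; P(stuck control-rod sensor | scram, genuine neutron-flux excursion) ≈ 0.2528

Numerator (weight on configurations with stuck control-rod sensor): 0.076797 + 0.054684 = 0.131481
Denominator P(scram): 0.07*0.69*0.79 + 0.53*0.69*0.21 + 0.66*0.31*0.79 + 0.84*0.31*0.21 = 0.331272
Posterior = 0.131481 / 0.331272 ≈ 0.3969

Now also conditioning on genuine neutron-flux excursion=true:
P(scram | genuine neutron-flux excursion) = 0.66×0.79 + 0.84×0.21 = 0.521400 + 0.176400 = 0.697800
Of this, 0.176400 comes from 0.84×0.21 (the stuck control-rod sensor=true cases).
P(stuck control-rod sensor | scram, genuine neutron-flux excursion) = 0.176400 / 0.697800 ≈ 0.2528
— genuine neutron-flux excursion explains away the evidence for stuck control-rod sensor.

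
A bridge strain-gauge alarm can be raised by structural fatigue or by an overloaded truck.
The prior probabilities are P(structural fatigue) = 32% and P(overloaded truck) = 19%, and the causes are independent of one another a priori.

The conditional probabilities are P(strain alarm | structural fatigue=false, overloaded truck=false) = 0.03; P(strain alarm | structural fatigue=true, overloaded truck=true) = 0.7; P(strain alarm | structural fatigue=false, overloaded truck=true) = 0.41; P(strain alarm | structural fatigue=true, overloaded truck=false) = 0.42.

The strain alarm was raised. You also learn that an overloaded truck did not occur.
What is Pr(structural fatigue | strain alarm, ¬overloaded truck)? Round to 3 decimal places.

Sum P(strain alarm|·) weighted by the priors over both values of structural fatigue:
  P(strain alarm | ¬overloaded truck) = 0.03*0.68 + 0.42*0.32
        = 0.020400 + 0.134400 = 0.154800
Keeping only the structural fatigue-present terms gives 0.134400, so
  P(structural fatigue | strain alarm, ¬overloaded truck) = 0.134400 / 0.154800 ≈ 0.868

Pr(structural fatigue | strain alarm, ¬overloaded truck) ≈ 0.868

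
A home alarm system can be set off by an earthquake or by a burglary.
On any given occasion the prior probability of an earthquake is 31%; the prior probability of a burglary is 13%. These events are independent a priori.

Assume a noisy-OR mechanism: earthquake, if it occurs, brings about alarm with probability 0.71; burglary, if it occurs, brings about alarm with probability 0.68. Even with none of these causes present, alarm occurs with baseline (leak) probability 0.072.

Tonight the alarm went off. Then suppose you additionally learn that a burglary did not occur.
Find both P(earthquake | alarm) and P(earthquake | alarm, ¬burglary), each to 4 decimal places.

P(earthquake | alarm) ≈ 0.6876; P(earthquake | alarm, ¬burglary) ≈ 0.8202

Under noisy-OR, P(alarm | causes) = 1 − (1−0.072)·∏(1−qᵢ) over the active causes.
P(alarm) = 0.072·0.69·0.87 + 0.70304·0.69·0.13 + 0.73088·0.31·0.87 + 0.913882·0.31·0.13 = 0.043222 + 0.063063 + 0.197118 + 0.036829 = 0.340232
The earthquake-present share is 0.197118 + 0.036829 = 0.233947.
So P(earthquake | alarm) = 0.233947/0.340232 ≈ 0.6876.

Now condition on the additional information:
P(alarm | ¬burglary) = 0.072×0.69 + 0.73088×0.31 = 0.049680 + 0.226573 = 0.276253
Restricting to configurations with earthquake present: 0.73088×0.31 = 0.226573.
Hence the posterior is 0.226573/0.276253 ≈ 0.8202.
With burglary excluded, earthquake must carry more of the explanatory weight for the alarm.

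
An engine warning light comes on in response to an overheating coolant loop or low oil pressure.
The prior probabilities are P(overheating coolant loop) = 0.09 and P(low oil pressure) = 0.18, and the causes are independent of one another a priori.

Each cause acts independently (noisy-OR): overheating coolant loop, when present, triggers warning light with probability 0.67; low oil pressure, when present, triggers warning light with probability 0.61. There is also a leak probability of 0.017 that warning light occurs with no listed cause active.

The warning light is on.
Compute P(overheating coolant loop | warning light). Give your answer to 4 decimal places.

Under noisy-OR, P(warning light | causes) = 1 − (1−0.017)·∏(1−qᵢ) over the active causes.
P(warning light) = 0.017×0.91×0.82 + 0.61663×0.91×0.18 + 0.67561×0.09×0.82 + 0.873488×0.09×0.18 = 0.012685 + 0.101004 + 0.049860 + 0.014151 = 0.177700
Of this, 0.064011 comes from 0.049860 + 0.014151 (the overheating coolant loop=true cases).
P(overheating coolant loop | warning light) = 0.064011 / 0.177700 ≈ 0.3602

P(overheating coolant loop | warning light) ≈ 0.3602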